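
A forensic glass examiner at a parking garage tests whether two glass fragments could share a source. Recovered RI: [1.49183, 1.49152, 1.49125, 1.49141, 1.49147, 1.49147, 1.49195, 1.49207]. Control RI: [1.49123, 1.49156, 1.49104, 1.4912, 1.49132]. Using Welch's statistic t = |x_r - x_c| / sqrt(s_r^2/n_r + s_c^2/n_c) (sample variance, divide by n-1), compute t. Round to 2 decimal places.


Welch's t-criterion for glass RI comparison:
Recovered mean = sum / n_r = 11.93297 / 8 = 1.4916213
Control mean = sum / n_c = 7.45635 / 5 = 1.49127
Recovered sample variance s_r^2 = 8.44982e-08
Control sample variance s_c^2 = 3.65e-08
Welch SE (unpooled) = sqrt(s_r^2/n_r + s_c^2/n_c) = sqrt(1.05623e-08 + 7.3e-09) = sqrt(1.78623e-08) = 0.00013365
|mean_r - mean_c| = 0.00035125
t = 0.00035125 / 0.00013365 = 2.63

2.63


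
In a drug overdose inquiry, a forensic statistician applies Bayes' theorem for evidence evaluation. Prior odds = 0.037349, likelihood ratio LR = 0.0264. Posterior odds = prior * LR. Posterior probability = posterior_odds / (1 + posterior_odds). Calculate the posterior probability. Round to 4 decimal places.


Bayesian evidence evaluation:
Posterior odds = prior_odds * LR = 0.037349 * 0.0264 = 0.0009860136
Posterior probability = posterior_odds / (1 + posterior_odds)
= 0.0009860136 / (1 + 0.0009860136)
= 0.0009860136 / 1.0009860136
= 0.0010

0.0010


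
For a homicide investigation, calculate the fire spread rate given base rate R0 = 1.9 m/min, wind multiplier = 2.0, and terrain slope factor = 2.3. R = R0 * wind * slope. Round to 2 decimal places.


Fire spread rate calculation:
R = R0 * wind_factor * slope_factor
= 1.9 * 2.0 * 2.3
= 3.8 * 2.3
= 8.74 m/min

8.74


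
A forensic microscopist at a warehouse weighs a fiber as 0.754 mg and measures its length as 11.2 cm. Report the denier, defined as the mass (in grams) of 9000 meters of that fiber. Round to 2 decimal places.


Denier calculation:
Mass in grams = 0.754 mg / 1000 = 0.000754 g
Length in meters = 11.2 cm / 100 = 0.112 m
Linear density = mass / length = 0.000754 / 0.112 = 0.00673214 g/m
Denier = (g/m) * 9000 = 0.00673214 * 9000 = 60.59

60.59


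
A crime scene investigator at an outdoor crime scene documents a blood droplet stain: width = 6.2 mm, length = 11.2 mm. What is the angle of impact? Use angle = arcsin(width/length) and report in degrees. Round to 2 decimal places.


Blood spatter impact angle calculation:
width / length = 6.2 / 11.2 = 0.553571
angle = arcsin(0.553571)
angle = 33.61 degrees

33.61


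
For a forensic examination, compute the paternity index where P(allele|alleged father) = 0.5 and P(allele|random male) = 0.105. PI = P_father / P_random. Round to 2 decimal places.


Paternity Index calculation:
PI = P(allele|father) / P(allele|random)
PI = 0.5 / 0.105
PI = 4.76

4.76


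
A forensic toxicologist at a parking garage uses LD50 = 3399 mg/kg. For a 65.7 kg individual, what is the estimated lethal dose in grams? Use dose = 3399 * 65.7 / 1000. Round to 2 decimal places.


Lethal dose calculation:
Lethal dose = LD50 * body_weight / 1000
= 3399 * 65.7 / 1000
= 223314.3 / 1000
= 223.31 g

223.31


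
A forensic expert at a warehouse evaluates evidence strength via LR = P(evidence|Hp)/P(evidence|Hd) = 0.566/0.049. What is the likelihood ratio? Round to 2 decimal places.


Likelihood ratio calculation:
LR = P(E|Hp) / P(E|Hd)
LR = 0.566 / 0.049
LR = 11.55

11.55


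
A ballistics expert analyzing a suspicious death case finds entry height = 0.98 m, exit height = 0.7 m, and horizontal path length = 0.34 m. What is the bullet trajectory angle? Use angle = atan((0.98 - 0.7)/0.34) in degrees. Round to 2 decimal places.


Bullet trajectory angle:
Height difference = 0.98 - 0.7 = 0.28 m
angle = atan(0.28 / 0.34)
angle = atan(0.823529)
angle = 39.47 degrees

39.47


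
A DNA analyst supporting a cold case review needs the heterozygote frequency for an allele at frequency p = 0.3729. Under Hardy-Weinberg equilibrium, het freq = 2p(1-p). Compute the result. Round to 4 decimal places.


Hardy-Weinberg heterozygote frequency:
q = 1 - p = 1 - 0.3729 = 0.6271
2pq = 2 * 0.3729 * 0.6271 = 0.4677

0.4677


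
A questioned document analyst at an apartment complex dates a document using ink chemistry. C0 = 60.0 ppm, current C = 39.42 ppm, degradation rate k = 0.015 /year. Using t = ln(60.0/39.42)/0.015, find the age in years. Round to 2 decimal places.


Document age estimation:
C0/C = 60.0 / 39.42 = 1.52207
ln(C0/C) = 0.420071
t = 0.420071 / 0.015 = 28.00 years

28.00


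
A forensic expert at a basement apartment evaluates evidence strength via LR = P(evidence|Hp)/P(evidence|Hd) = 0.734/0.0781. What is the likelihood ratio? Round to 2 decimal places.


Likelihood ratio calculation:
LR = P(E|Hp) / P(E|Hd)
LR = 0.734 / 0.0781
LR = 9.40

9.40


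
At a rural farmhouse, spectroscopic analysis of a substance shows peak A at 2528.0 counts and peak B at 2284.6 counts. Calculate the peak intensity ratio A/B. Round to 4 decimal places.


Spectral peak ratio:
Peak A = 2528.0 counts
Peak B = 2284.6 counts
Ratio = 2528.0 / 2284.6 = 1.1065

1.1065


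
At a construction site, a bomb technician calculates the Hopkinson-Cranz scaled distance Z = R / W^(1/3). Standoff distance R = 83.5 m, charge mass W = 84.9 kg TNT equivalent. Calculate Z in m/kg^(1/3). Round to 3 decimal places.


Scaled distance calculation:
W^(1/3) = 84.9^(1/3) = 4.395105
Z = R / W^(1/3) = 83.5 / 4.395105
Z = 18.998 m/kg^(1/3)

18.998


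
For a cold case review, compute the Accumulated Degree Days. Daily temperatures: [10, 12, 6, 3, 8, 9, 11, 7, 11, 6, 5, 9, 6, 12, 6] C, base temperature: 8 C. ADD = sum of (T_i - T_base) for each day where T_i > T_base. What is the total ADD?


Computing ADD day by day:
Day 1: max(0, 10 - 8) = 2
Day 2: max(0, 12 - 8) = 4
Day 3: max(0, 6 - 8) = 0
Day 4: max(0, 3 - 8) = 0
Day 5: max(0, 8 - 8) = 0
Day 6: max(0, 9 - 8) = 1
Day 7: max(0, 11 - 8) = 3
Day 8: max(0, 7 - 8) = 0
Day 9: max(0, 11 - 8) = 3
Day 10: max(0, 6 - 8) = 0
Day 11: max(0, 5 - 8) = 0
Day 12: max(0, 9 - 8) = 1
Day 13: max(0, 6 - 8) = 0
Day 14: max(0, 12 - 8) = 4
Day 15: max(0, 6 - 8) = 0
Total ADD = 18

18


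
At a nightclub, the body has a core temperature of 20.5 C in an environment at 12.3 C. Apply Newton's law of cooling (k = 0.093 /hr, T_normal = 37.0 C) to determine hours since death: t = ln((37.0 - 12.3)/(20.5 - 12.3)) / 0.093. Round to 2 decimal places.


Using Newton's law of cooling:
t = ln((T_normal - T_ambient) / (T_body - T_ambient)) / k
T_normal - T_ambient = 24.7
T_body - T_ambient = 8.2
Ratio = 3.012195
ln(ratio) = 1.102669
t = 1.102669 / 0.093 = 11.86 hours

11.86


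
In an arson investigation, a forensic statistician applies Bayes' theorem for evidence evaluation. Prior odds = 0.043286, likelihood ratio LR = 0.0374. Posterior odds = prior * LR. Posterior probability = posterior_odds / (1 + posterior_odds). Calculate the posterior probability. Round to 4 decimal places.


Bayesian evidence evaluation:
Posterior odds = prior_odds * LR = 0.043286 * 0.0374 = 0.001618896
Posterior probability = posterior_odds / (1 + posterior_odds)
= 0.001618896 / (1 + 0.001618896)
= 0.001618896 / 1.001618896
= 0.0016

0.0016


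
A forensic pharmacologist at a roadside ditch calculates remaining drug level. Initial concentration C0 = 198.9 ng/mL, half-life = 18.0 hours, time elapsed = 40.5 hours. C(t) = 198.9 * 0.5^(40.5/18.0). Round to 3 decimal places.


Drug concentration decay:
Number of half-lives = t / t_half = 40.5 / 18.0 = 2.25
Decay factor = 0.5^2.25 = 0.2102241
C(t) = 198.9 * 0.2102241 = 41.814 ng/mL

41.814


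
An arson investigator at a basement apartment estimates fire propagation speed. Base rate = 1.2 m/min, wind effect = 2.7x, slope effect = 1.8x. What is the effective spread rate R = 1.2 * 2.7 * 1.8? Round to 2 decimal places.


Fire spread rate calculation:
R = R0 * wind_factor * slope_factor
= 1.2 * 2.7 * 1.8
= 3.24 * 1.8
= 5.83 m/min

5.83


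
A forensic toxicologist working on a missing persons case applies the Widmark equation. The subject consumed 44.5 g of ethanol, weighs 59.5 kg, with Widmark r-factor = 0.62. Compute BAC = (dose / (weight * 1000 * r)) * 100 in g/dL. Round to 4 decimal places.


Applying the Widmark formula:
BAC = (dose_g / (body_wt * 1000 * r)) * 100
Denominator = 59.5 * 1000 * 0.62 = 36890
BAC = (44.5 / 36890) * 100
BAC = 0.1206 g/dL

0.1206


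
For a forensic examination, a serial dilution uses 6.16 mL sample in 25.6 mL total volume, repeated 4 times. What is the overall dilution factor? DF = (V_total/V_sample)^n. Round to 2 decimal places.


Dilution factor calculation:
Single dilution = V_total / V_sample = 25.6 / 6.16 ≈ 4.155844
Number of dilutions = 4
Total DF = (25.6 / 6.16)^4 (full precision, rounded at the end) = 298.29

298.29


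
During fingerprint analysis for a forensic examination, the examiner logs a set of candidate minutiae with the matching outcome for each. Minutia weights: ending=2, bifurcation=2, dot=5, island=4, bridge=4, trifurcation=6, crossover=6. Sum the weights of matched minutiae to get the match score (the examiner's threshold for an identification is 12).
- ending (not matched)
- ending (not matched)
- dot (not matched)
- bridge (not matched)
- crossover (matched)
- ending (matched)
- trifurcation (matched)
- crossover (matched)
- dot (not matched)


Weighted minutiae match score:
  ending: not matched, +0
  ending: not matched, +0
  dot: not matched, +0
  bridge: not matched, +0
  crossover: matched, +6 (running total 6)
  ending: matched, +2 (running total 8)
  trifurcation: matched, +6 (running total 14)
  crossover: matched, +6 (running total 20)
  dot: not matched, +0
Total score = 20
Threshold = 12; verdict = identification

20


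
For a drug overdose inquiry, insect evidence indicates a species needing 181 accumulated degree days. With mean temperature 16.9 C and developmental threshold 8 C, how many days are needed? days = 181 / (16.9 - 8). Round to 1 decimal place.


Insect development time:
Effective temperature = avg_temp - T_base = 16.9 - 8 = 8.9 C
Days = ADD / effective_temp = 181 / 8.9 = 20.3 days

20.3


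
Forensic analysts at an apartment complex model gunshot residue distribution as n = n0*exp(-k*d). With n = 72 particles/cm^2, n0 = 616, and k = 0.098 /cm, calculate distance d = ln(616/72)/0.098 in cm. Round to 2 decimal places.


GSR distance calculation:
n0/n = 616 / 72 = 8.555556
ln(n0/n) = 2.146581
d = 2.146581 / 0.098 = 21.90 cm

21.90


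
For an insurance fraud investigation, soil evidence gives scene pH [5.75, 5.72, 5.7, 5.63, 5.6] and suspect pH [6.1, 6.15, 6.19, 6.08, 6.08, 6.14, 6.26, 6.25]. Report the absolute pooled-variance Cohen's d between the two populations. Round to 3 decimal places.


Pooled-variance Cohen's d for soil pH comparison:
Scene mean = 28.4 / 5 = 5.68
Suspect mean = 49.25 / 8 = 6.15625
Scene sample variance s_s^2 = 0.00395
Suspect sample variance s_c^2 = 0.005113
Pooled variance = ((n_s-1)*s_s^2 + (n_c-1)*s_c^2) / (n_s + n_c - 2) = 0.00469
Pooled SD = sqrt(0.00469) = 0.068484
Mean difference = -0.47625
|d| = |-0.47625| / 0.068484 = 6.954

6.954


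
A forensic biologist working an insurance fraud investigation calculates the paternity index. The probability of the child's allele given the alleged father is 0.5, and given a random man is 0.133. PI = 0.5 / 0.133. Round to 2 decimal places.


Paternity Index calculation:
PI = P(allele|father) / P(allele|random)
PI = 0.5 / 0.133
PI = 3.76

3.76


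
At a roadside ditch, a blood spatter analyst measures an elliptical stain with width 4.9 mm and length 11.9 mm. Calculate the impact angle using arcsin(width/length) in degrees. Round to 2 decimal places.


Blood spatter impact angle calculation:
width / length = 4.9 / 11.9 = 0.411765
angle = arcsin(0.411765)
angle = 24.32 degrees

24.32


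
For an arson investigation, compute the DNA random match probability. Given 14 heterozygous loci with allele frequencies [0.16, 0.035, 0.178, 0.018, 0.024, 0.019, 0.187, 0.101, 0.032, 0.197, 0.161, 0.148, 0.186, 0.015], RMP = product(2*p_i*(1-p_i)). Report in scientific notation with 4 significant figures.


Computing RMP for 14 loci:
Locus 1: 2 * 0.16 * 0.84 = 0.2688
Locus 2: 2 * 0.035 * 0.965 = 0.06755
Locus 3: 2 * 0.178 * 0.822 = 0.292632
Locus 4: 2 * 0.018 * 0.982 = 0.035352
Locus 5: 2 * 0.024 * 0.976 = 0.046848
Locus 6: 2 * 0.019 * 0.981 = 0.037278
Locus 7: 2 * 0.187 * 0.813 = 0.304062
Locus 8: 2 * 0.101 * 0.899 = 0.181598
Locus 9: 2 * 0.032 * 0.968 = 0.061952
Locus 10: 2 * 0.197 * 0.803 = 0.316382
Locus 11: 2 * 0.161 * 0.839 = 0.270158
Locus 12: 2 * 0.148 * 0.852 = 0.252192
Locus 13: 2 * 0.186 * 0.814 = 0.302808
Locus 14: 2 * 0.015 * 0.985 = 0.02955
RMP = 2.164e-13

2.164e-13


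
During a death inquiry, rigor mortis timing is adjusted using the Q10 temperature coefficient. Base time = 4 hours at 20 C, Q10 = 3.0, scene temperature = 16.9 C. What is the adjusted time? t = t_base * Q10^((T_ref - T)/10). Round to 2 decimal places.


Rigor mortis time adjustment:
Exponent = (T_ref - T_actual) / 10 = (20 - 16.9) / 10 = 0.31
Q10 factor = 3.0^0.31 = 1.40575
t_adjusted = 4 * 1.40575 = 5.62 hours

5.62


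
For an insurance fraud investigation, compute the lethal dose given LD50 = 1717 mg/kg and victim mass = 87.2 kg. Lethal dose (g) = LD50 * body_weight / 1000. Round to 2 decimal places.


Lethal dose calculation:
Lethal dose = LD50 * body_weight / 1000
= 1717 * 87.2 / 1000
= 149722.4 / 1000
= 149.72 g

149.72


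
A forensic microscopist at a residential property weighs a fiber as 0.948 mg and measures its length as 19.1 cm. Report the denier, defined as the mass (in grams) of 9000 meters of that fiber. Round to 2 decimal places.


Denier calculation:
Mass in grams = 0.948 mg / 1000 = 0.000948 g
Length in meters = 19.1 cm / 100 = 0.191 m
Linear density = mass / length = 0.000948 / 0.191 = 0.00496335 g/m
Denier = (g/m) * 9000 = 0.00496335 * 9000 = 44.67

44.67


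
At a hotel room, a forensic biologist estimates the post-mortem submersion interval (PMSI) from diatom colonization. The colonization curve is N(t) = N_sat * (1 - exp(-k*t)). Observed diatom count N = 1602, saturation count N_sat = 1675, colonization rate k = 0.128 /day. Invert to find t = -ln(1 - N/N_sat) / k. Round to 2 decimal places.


PMSI from diatom colonization curve:
N / N_sat = 1602 / 1675 = 0.956418
1 - N/N_sat = 0.043582
ln(1 - N/N_sat) = -3.133111
t = -ln(1 - N/N_sat) / k = -(-3.133111) / 0.128 = 24.48 days

24.48


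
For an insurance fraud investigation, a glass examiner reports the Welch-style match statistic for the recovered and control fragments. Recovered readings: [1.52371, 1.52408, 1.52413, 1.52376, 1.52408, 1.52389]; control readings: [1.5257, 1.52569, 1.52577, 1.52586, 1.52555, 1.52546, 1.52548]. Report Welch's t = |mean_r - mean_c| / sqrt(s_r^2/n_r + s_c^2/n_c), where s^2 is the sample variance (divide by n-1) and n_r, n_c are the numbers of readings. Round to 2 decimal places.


Welch's t-criterion for glass RI comparison:
Recovered mean = sum / n_r = 9.14365 / 6 = 1.5239417
Control mean = sum / n_c = 10.67951 / 7 = 1.5256443
Recovered sample variance s_r^2 = 3.26167e-08
Control sample variance s_c^2 = 2.28952e-08
Welch SE (unpooled) = sqrt(s_r^2/n_r + s_c^2/n_c) = sqrt(5.43611e-09 + 3.27075e-09) = sqrt(8.70686e-09) = 9.33106e-05
|mean_r - mean_c| = 0.00170262
t = 0.00170262 / 9.33106e-05 = 18.25

18.25


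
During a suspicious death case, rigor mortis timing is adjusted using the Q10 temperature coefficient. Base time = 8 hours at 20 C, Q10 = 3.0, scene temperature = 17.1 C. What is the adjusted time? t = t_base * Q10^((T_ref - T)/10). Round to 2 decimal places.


Rigor mortis time adjustment:
Exponent = (T_ref - T_actual) / 10 = (20 - 17.1) / 10 = 0.29
Q10 factor = 3.0^0.29 = 1.3752
t_adjusted = 8 * 1.3752 = 11.00 hours

11.00


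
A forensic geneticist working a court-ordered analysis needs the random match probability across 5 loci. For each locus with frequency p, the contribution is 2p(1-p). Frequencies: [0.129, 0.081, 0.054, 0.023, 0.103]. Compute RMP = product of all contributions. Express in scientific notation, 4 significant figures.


Computing RMP for 5 loci:
Locus 1: 2 * 0.129 * 0.871 = 0.224718
Locus 2: 2 * 0.081 * 0.919 = 0.148878
Locus 3: 2 * 0.054 * 0.946 = 0.102168
Locus 4: 2 * 0.023 * 0.977 = 0.044942
Locus 5: 2 * 0.103 * 0.897 = 0.184782
RMP = 2.839e-05

2.839e-05


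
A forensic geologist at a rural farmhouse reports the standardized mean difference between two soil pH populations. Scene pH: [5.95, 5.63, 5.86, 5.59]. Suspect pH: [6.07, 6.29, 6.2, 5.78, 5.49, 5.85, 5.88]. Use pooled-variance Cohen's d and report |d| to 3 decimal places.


Pooled-variance Cohen's d for soil pH comparison:
Scene mean = 23.03 / 4 = 5.7575
Suspect mean = 41.56 / 7 = 5.937143
Scene sample variance s_s^2 = 0.030625
Suspect sample variance s_c^2 = 0.074457
Pooled variance = ((n_s-1)*s_s^2 + (n_c-1)*s_c^2) / (n_s + n_c - 2) = 0.059846
Pooled SD = sqrt(0.059846) = 0.244634
Mean difference = -0.179643
|d| = |-0.179643| / 0.244634 = 0.734

0.734


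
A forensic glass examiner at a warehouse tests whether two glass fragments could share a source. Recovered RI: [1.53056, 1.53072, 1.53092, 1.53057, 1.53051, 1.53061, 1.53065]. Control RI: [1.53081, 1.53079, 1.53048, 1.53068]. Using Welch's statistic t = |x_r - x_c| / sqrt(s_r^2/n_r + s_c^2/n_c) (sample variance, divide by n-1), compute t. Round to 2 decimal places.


Welch's t-criterion for glass RI comparison:
Recovered mean = sum / n_r = 10.71454 / 7 = 1.5306486
Control mean = sum / n_c = 6.12276 / 4 = 1.53069
Recovered sample variance s_r^2 = 1.89143e-08
Control sample variance s_c^2 = 2.28667e-08
Welch SE (unpooled) = sqrt(s_r^2/n_r + s_c^2/n_c) = sqrt(2.70204e-09 + 5.71667e-09) = sqrt(8.41871e-09) = 9.17535e-05
|mean_r - mean_c| = 4.14286e-05
t = 4.14286e-05 / 9.17535e-05 = 0.45

0.45


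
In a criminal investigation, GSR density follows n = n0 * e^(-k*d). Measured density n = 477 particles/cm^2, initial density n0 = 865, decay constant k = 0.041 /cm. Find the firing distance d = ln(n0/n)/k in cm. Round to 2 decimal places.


GSR distance calculation:
n0/n = 865 / 477 = 1.813417
ln(n0/n) = 0.595213
d = 0.595213 / 0.041 = 14.52 cm

14.52


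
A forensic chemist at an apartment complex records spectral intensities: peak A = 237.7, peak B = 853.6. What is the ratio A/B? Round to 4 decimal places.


Spectral peak ratio:
Peak A = 237.7 counts
Peak B = 853.6 counts
Ratio = 237.7 / 853.6 = 0.2785

0.2785


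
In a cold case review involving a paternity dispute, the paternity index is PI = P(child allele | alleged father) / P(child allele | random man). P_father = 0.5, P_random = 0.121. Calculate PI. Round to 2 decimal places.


Paternity Index calculation:
PI = P(allele|father) / P(allele|random)
PI = 0.5 / 0.121
PI = 4.13

4.13


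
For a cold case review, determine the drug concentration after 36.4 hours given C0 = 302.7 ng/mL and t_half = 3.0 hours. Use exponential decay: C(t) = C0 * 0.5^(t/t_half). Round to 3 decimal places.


Drug concentration decay:
Number of half-lives = t / t_half = 36.4 / 3.0 = 12.133333
Decay factor = 0.5^12.133333 = 0.00022259
C(t) = 302.7 * 0.00022259 = 0.067 ng/mL

0.067


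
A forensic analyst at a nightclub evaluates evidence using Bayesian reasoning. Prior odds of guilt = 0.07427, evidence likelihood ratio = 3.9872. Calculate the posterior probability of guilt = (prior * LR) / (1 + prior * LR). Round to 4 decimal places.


Bayesian evidence evaluation:
Posterior odds = prior_odds * LR = 0.07427 * 3.9872 = 0.2961293
Posterior probability = posterior_odds / (1 + posterior_odds)
= 0.2961293 / (1 + 0.2961293)
= 0.2961293 / 1.2961293
= 0.2285

0.2285


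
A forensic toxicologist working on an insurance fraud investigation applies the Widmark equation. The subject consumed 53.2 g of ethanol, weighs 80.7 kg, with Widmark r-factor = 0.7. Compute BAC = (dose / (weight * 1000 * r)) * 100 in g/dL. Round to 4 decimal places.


Applying the Widmark formula:
BAC = (dose_g / (body_wt * 1000 * r)) * 100
Denominator = 80.7 * 1000 * 0.7 = 56490
BAC = (53.2 / 56490) * 100
BAC = 0.0942 g/dL

0.0942


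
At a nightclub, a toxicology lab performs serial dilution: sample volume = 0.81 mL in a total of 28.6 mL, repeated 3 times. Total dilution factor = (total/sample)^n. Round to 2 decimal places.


Dilution factor calculation:
Single dilution = V_total / V_sample = 28.6 / 0.81 ≈ 35.308642
Number of dilutions = 3
Total DF = (28.6 / 0.81)^3 (full precision, rounded at the end) = 44019.29

44019.29


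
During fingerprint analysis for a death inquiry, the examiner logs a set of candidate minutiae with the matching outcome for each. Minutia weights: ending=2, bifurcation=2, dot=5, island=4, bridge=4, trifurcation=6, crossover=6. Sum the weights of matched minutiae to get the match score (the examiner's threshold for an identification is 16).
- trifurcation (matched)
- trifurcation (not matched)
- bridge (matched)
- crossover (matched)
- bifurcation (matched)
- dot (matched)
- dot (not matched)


Weighted minutiae match score:
  trifurcation: matched, +6 (running total 6)
  trifurcation: not matched, +0
  bridge: matched, +4 (running total 10)
  crossover: matched, +6 (running total 16)
  bifurcation: matched, +2 (running total 18)
  dot: matched, +5 (running total 23)
  dot: not matched, +0
Total score = 23
Threshold = 16; verdict = identification

23


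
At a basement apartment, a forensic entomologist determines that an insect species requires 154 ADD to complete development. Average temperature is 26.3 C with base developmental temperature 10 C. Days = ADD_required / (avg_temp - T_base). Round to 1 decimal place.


Insect development time:
Effective temperature = avg_temp - T_base = 26.3 - 10 = 16.3 C
Days = ADD / effective_temp = 154 / 16.3 = 9.4 days

9.4


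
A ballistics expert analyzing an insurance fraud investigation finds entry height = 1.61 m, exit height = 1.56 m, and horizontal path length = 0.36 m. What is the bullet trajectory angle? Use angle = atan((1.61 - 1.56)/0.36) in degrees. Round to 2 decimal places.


Bullet trajectory angle:
Height difference = 1.61 - 1.56 = 0.05 m
angle = atan(0.05 / 0.36)
angle = atan(0.138889)
angle = 7.91 degrees

7.91


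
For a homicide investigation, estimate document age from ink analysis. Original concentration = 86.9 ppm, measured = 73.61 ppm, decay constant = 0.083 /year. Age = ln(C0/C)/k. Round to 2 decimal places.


Document age estimation:
C0/C = 86.9 / 73.61 = 1.180546
ln(C0/C) = 0.165977
t = 0.165977 / 0.083 = 2.00 years

2.00


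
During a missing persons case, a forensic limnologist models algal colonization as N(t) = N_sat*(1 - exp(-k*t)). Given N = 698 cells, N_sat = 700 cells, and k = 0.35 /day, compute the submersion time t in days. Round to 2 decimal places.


PMSI from diatom colonization curve:
N / N_sat = 698 / 700 = 0.997143
1 - N/N_sat = 0.002857
ln(1 - N/N_sat) = -5.857983
t = -ln(1 - N/N_sat) / k = -(-5.857983) / 0.35 = 16.74 days

16.74


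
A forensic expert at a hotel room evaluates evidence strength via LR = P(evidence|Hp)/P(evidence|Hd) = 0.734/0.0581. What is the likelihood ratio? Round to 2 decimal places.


Likelihood ratio calculation:
LR = P(E|Hp) / P(E|Hd)
LR = 0.734 / 0.0581
LR = 12.63

12.63


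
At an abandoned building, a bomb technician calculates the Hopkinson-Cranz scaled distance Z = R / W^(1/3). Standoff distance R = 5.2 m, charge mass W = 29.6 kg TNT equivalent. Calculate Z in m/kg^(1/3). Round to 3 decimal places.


Scaled distance calculation:
W^(1/3) = 29.6^(1/3) = 3.093361
Z = R / W^(1/3) = 5.2 / 3.093361
Z = 1.681 m/kg^(1/3)

1.681


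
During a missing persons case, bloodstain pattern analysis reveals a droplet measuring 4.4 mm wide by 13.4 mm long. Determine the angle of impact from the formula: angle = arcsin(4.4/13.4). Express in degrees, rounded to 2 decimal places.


Blood spatter impact angle calculation:
width / length = 4.4 / 13.4 = 0.328358
angle = arcsin(0.328358)
angle = 19.17 degrees

19.17


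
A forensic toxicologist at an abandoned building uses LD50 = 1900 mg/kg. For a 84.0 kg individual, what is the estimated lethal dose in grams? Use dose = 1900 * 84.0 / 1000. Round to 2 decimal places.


Lethal dose calculation:
Lethal dose = LD50 * body_weight / 1000
= 1900 * 84.0 / 1000
= 159600 / 1000
= 159.60 g

159.60


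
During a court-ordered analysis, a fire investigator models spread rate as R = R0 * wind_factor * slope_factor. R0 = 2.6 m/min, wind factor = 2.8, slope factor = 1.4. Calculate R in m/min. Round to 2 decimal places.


Fire spread rate calculation:
R = R0 * wind_factor * slope_factor
= 2.6 * 2.8 * 1.4
= 7.28 * 1.4
= 10.19 m/min

10.19


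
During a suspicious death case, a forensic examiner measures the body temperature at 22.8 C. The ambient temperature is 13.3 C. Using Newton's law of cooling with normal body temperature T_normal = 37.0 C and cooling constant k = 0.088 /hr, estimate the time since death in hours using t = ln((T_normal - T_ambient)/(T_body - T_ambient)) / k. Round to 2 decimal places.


Using Newton's law of cooling:
t = ln((T_normal - T_ambient) / (T_body - T_ambient)) / k
T_normal - T_ambient = 23.7
T_body - T_ambient = 9.5
Ratio = 2.494737
ln(ratio) = 0.914183
t = 0.914183 / 0.088 = 10.39 hours

10.39


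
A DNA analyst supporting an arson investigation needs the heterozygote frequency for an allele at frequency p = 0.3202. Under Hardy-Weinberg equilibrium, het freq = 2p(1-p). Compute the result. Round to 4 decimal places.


Hardy-Weinberg heterozygote frequency:
q = 1 - p = 1 - 0.3202 = 0.6798
2pq = 2 * 0.3202 * 0.6798 = 0.4353

0.4353


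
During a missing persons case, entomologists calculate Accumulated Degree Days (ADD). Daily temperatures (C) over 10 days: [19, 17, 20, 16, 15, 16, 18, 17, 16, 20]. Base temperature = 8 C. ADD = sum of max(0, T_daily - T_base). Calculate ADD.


Computing ADD day by day:
Day 1: max(0, 19 - 8) = 11
Day 2: max(0, 17 - 8) = 9
Day 3: max(0, 20 - 8) = 12
Day 4: max(0, 16 - 8) = 8
Day 5: max(0, 15 - 8) = 7
Day 6: max(0, 16 - 8) = 8
Day 7: max(0, 18 - 8) = 10
Day 8: max(0, 17 - 8) = 9
Day 9: max(0, 16 - 8) = 8
Day 10: max(0, 20 - 8) = 12
Total ADD = 94

94


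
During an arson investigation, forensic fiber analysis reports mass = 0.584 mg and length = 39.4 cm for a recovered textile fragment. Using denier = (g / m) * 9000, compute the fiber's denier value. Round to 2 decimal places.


Denier calculation:
Mass in grams = 0.584 mg / 1000 = 0.000584 g
Length in meters = 39.4 cm / 100 = 0.394 m
Linear density = mass / length = 0.000584 / 0.394 = 0.00148223 g/m
Denier = (g/m) * 9000 = 0.00148223 * 9000 = 13.34

13.34


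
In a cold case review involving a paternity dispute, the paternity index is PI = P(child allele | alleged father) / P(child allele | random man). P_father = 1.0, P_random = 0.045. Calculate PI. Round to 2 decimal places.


Paternity Index calculation:
PI = P(allele|father) / P(allele|random)
PI = 1.0 / 0.045
PI = 22.22

22.22


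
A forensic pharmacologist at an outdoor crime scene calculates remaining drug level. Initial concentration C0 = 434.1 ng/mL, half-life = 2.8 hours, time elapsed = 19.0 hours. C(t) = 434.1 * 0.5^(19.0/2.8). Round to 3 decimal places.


Drug concentration decay:
Number of half-lives = t / t_half = 19.0 / 2.8 = 6.785714
Decay factor = 0.5^6.785714 = 0.00906351
C(t) = 434.1 * 0.00906351 = 3.934 ng/mL

3.934


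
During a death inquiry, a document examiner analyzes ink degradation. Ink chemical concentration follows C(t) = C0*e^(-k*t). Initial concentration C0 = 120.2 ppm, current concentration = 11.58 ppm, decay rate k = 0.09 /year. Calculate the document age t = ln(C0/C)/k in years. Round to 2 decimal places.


Document age estimation:
C0/C = 120.2 / 11.58 = 10.379965
ln(C0/C) = 2.339878
t = 2.339878 / 0.09 = 26.00 years

26.00


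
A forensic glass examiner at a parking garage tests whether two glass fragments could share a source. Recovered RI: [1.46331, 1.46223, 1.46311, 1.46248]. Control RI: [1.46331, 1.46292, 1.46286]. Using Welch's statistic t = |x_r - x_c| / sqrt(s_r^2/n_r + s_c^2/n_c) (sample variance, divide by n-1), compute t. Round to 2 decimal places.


Welch's t-criterion for glass RI comparison:
Recovered mean = sum / n_r = 5.85113 / 4 = 1.4627825
Control mean = sum / n_c = 4.38909 / 3 = 1.46303
Recovered sample variance s_r^2 = 2.60758e-07
Control sample variance s_c^2 = 5.97e-08
Welch SE (unpooled) = sqrt(s_r^2/n_r + s_c^2/n_c) = sqrt(6.51896e-08 + 1.99e-08) = sqrt(8.50896e-08) = 0.000291701
|mean_r - mean_c| = 0.0002475
t = 0.0002475 / 0.000291701 = 0.85

0.85


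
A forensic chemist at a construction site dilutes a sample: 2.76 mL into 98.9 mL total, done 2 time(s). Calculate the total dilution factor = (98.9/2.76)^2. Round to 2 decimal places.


Dilution factor calculation:
Single dilution = V_total / V_sample = 98.9 / 2.76 ≈ 35.833333
Number of dilutions = 2
Total DF = (98.9 / 2.76)^2 (full precision, rounded at the end) = 1284.03

1284.03


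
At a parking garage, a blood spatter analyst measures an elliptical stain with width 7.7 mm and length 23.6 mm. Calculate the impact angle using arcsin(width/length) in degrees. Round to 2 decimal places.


Blood spatter impact angle calculation:
width / length = 7.7 / 23.6 = 0.326271
angle = arcsin(0.326271)
angle = 19.04 degrees

19.04


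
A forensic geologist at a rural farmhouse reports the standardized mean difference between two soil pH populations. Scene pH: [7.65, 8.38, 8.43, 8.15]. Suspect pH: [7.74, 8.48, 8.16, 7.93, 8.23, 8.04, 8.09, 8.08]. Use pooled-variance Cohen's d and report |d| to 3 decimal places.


Pooled-variance Cohen's d for soil pH comparison:
Scene mean = 32.61 / 4 = 8.1525
Suspect mean = 64.75 / 8 = 8.09375
Scene sample variance s_s^2 = 0.127092
Suspect sample variance s_c^2 = 0.046741
Pooled variance = ((n_s-1)*s_s^2 + (n_c-1)*s_c^2) / (n_s + n_c - 2) = 0.070846
Pooled SD = sqrt(0.070846) = 0.266169
Mean difference = 0.05875
|d| = |0.05875| / 0.266169 = 0.221

0.221


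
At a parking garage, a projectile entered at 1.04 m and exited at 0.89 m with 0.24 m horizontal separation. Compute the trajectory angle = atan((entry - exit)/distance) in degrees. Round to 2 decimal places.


Bullet trajectory angle:
Height difference = 1.04 - 0.89 = 0.15 m
angle = atan(0.15 / 0.24)
angle = atan(0.625)
angle = 32.01 degrees

32.01


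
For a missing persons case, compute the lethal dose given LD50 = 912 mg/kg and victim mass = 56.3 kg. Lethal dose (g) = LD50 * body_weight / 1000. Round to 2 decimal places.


Lethal dose calculation:
Lethal dose = LD50 * body_weight / 1000
= 912 * 56.3 / 1000
= 51345.6 / 1000
= 51.35 g

51.35


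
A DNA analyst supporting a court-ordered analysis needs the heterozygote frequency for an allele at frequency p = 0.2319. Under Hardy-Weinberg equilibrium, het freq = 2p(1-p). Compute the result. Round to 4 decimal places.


Hardy-Weinberg heterozygote frequency:
q = 1 - p = 1 - 0.2319 = 0.7681
2pq = 2 * 0.2319 * 0.7681 = 0.3562

0.3562


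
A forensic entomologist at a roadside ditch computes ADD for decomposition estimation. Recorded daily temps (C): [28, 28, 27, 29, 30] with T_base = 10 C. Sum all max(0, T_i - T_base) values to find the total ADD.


Computing ADD day by day:
Day 1: max(0, 28 - 10) = 18
Day 2: max(0, 28 - 10) = 18
Day 3: max(0, 27 - 10) = 17
Day 4: max(0, 29 - 10) = 19
Day 5: max(0, 30 - 10) = 20
Total ADD = 92

92


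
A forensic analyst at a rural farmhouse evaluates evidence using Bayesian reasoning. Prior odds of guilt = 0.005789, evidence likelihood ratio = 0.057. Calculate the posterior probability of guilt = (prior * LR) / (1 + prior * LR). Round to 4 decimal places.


Bayesian evidence evaluation:
Posterior odds = prior_odds * LR = 0.005789 * 0.057 = 0.000329973
Posterior probability = posterior_odds / (1 + posterior_odds)
= 0.000329973 / (1 + 0.000329973)
= 0.000329973 / 1.000329973
= 0.0003

0.0003


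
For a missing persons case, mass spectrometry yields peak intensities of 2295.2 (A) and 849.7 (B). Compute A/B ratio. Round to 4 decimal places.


Spectral peak ratio:
Peak A = 2295.2 counts
Peak B = 849.7 counts
Ratio = 2295.2 / 849.7 = 2.7012

2.7012


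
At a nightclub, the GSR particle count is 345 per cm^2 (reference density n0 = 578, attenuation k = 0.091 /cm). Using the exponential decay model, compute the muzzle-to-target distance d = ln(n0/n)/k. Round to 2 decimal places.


GSR distance calculation:
n0/n = 578 / 345 = 1.675362
ln(n0/n) = 0.516029
d = 0.516029 / 0.091 = 5.67 cm

5.67


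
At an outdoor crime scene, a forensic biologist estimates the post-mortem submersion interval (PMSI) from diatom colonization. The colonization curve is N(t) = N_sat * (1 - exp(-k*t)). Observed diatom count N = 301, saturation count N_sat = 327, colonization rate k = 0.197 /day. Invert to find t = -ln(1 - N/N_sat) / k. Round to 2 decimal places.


PMSI from diatom colonization curve:
N / N_sat = 301 / 327 = 0.920489
1 - N/N_sat = 0.079511
ln(1 - N/N_sat) = -2.53186
t = -ln(1 - N/N_sat) / k = -(-2.53186) / 0.197 = 12.85 days

12.85


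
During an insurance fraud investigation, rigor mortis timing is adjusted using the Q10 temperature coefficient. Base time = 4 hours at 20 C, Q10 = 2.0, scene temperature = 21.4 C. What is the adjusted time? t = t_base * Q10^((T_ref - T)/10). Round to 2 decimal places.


Rigor mortis time adjustment:
Exponent = (T_ref - T_actual) / 10 = (20 - 21.4) / 10 = -0.14
Q10 factor = 2.0^-0.14 = 0.90752
t_adjusted = 4 * 0.90752 = 3.63 hours

3.63


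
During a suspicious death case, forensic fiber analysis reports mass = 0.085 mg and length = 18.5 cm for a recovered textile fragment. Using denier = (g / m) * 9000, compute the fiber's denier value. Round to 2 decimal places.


Denier calculation:
Mass in grams = 0.085 mg / 1000 = 0.000085 g
Length in meters = 18.5 cm / 100 = 0.185 m
Linear density = mass / length = 0.000085 / 0.185 = 0.00045946 g/m
Denier = (g/m) * 9000 = 0.00045946 * 9000 = 4.14

4.14


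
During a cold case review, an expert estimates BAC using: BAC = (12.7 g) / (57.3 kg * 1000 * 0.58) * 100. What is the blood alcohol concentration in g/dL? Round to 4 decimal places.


Applying the Widmark formula:
BAC = (dose_g / (body_wt * 1000 * r)) * 100
Denominator = 57.3 * 1000 * 0.58 = 33234
BAC = (12.7 / 33234) * 100
BAC = 0.0382 g/dL

0.0382


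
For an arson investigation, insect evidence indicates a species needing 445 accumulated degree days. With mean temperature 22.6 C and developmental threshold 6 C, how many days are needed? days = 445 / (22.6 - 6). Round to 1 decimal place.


Insect development time:
Effective temperature = avg_temp - T_base = 22.6 - 6 = 16.6 C
Days = ADD / effective_temp = 445 / 16.6 = 26.8 days

26.8


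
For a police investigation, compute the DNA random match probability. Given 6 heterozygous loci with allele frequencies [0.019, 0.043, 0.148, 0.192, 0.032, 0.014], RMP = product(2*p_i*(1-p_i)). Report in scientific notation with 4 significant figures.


Computing RMP for 6 loci:
Locus 1: 2 * 0.019 * 0.981 = 0.037278
Locus 2: 2 * 0.043 * 0.957 = 0.082302
Locus 3: 2 * 0.148 * 0.852 = 0.252192
Locus 4: 2 * 0.192 * 0.808 = 0.310272
Locus 5: 2 * 0.032 * 0.968 = 0.061952
Locus 6: 2 * 0.014 * 0.986 = 0.027608
RMP = 4.106e-07

4.106e-07


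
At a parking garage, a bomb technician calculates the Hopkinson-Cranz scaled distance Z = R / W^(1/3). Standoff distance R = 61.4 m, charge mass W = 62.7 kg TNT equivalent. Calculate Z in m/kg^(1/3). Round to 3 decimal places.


Scaled distance calculation:
W^(1/3) = 62.7^(1/3) = 3.972731
Z = R / W^(1/3) = 61.4 / 3.972731
Z = 15.455 m/kg^(1/3)

15.455


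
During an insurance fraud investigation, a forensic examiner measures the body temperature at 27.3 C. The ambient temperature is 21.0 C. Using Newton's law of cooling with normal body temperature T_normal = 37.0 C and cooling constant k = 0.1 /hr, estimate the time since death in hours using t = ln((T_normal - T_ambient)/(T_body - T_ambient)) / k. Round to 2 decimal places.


Using Newton's law of cooling:
t = ln((T_normal - T_ambient) / (T_body - T_ambient)) / k
T_normal - T_ambient = 16.0
T_body - T_ambient = 6.3
Ratio = 2.539683
ln(ratio) = 0.932039
t = 0.932039 / 0.1 = 9.32 hours

9.32


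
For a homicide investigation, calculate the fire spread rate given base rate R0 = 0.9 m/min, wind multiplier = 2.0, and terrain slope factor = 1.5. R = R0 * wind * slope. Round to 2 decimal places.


Fire spread rate calculation:
R = R0 * wind_factor * slope_factor
= 0.9 * 2.0 * 1.5
= 1.8 * 1.5
= 2.70 m/min

2.70


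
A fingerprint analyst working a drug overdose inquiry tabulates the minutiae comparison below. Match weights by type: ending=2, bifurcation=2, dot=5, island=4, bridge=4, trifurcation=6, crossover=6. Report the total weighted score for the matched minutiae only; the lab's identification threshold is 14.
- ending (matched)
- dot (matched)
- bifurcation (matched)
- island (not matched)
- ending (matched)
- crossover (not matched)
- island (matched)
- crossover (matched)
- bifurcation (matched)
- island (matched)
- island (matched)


Weighted minutiae match score:
  ending: matched, +2 (running total 2)
  dot: matched, +5 (running total 7)
  bifurcation: matched, +2 (running total 9)
  island: not matched, +0
  ending: matched, +2 (running total 11)
  crossover: not matched, +0
  island: matched, +4 (running total 15)
  crossover: matched, +6 (running total 21)
  bifurcation: matched, +2 (running total 23)
  island: matched, +4 (running total 27)
  island: matched, +4 (running total 31)
Total score = 31
Threshold = 14; verdict = identification

31


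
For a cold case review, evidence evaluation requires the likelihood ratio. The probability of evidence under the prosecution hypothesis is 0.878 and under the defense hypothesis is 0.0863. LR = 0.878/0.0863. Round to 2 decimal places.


Likelihood ratio calculation:
LR = P(E|Hp) / P(E|Hd)
LR = 0.878 / 0.0863
LR = 10.17

10.17


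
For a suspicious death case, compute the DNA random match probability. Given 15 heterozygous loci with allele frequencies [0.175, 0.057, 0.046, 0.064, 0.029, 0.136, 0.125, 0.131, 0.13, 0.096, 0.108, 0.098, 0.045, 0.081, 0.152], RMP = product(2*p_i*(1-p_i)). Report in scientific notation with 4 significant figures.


Computing RMP for 15 loci:
Locus 1: 2 * 0.175 * 0.825 = 0.28875
Locus 2: 2 * 0.057 * 0.943 = 0.107502
Locus 3: 2 * 0.046 * 0.954 = 0.087768
Locus 4: 2 * 0.064 * 0.936 = 0.119808
Locus 5: 2 * 0.029 * 0.971 = 0.056318
Locus 6: 2 * 0.136 * 0.864 = 0.235008
Locus 7: 2 * 0.125 * 0.875 = 0.21875
Locus 8: 2 * 0.131 * 0.869 = 0.227678
Locus 9: 2 * 0.13 * 0.87 = 0.2262
Locus 10: 2 * 0.096 * 0.904 = 0.173568
Locus 11: 2 * 0.108 * 0.892 = 0.192672
Locus 12: 2 * 0.098 * 0.902 = 0.176792
Locus 13: 2 * 0.045 * 0.955 = 0.08595
Locus 14: 2 * 0.081 * 0.919 = 0.148878
Locus 15: 2 * 0.152 * 0.848 = 0.257792
RMP = 9.492e-13

9.492e-13


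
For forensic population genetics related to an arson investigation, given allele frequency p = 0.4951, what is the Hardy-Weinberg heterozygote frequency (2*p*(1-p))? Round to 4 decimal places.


Hardy-Weinberg heterozygote frequency:
q = 1 - p = 1 - 0.4951 = 0.5049
2pq = 2 * 0.4951 * 0.5049 = 0.5000

0.5000


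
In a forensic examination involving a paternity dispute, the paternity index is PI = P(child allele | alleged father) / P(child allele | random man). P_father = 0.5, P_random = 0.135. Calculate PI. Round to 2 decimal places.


Paternity Index calculation:
PI = P(allele|father) / P(allele|random)
PI = 0.5 / 0.135
PI = 3.70

3.70


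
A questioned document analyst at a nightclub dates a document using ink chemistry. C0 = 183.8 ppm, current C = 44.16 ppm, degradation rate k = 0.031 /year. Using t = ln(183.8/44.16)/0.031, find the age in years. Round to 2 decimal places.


Document age estimation:
C0/C = 183.8 / 44.16 = 4.162138
ln(C0/C) = 1.426029
t = 1.426029 / 0.031 = 46.00 years

46.00
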